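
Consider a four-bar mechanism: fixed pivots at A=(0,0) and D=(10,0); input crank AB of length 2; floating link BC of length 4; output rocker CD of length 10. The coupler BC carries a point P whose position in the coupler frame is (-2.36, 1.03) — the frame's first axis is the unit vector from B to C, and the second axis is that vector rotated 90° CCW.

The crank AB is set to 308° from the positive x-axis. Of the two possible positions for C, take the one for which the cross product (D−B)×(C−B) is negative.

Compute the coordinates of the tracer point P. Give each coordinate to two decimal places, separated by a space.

A=(0,0), D=(10.00,0)
B = A + 2.00·(cos308°, sin308°) = (1.2313, -1.5760)
|BD| = 8.9092
circle(B,4.00) ∩ circle(D,10.00): a=-0.2596, h=3.9916
  candidates: C₊=(0.2697,2.3067) cross=35.562; C₋=(1.6819,-5.5506) cross=-35.562
  mode - wants cross < 0 → take C=(1.6819,-5.5506) (cross=-35.562)
ex = (C−B)/|BC| = (0.1126,-0.9936); ey = (0.9936,0.1126)
P = B + -2.36·ex + 1.03·ey = (1.9889,0.8850)

1.99 0.88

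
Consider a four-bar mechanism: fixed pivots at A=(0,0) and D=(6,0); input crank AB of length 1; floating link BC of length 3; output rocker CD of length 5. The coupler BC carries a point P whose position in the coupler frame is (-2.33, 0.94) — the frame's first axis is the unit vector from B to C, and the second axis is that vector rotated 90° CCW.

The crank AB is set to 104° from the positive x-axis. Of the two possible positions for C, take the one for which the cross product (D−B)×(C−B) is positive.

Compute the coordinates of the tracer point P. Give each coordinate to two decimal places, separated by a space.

-2.60 0.11

A=(0,0), D=(6.00,0)
B = A + 1.00·(cos104°, sin104°) = (-0.2419, 0.9703)
|BD| = 6.3169
circle(B,3.00) ∩ circle(D,5.00): a=1.8920, h=2.3282
  candidates: C₊=(1.9852,2.9802) cross=14.707; C₋=(1.2700,-1.6209) cross=-14.707
  mode + wants cross > 0 → take C=(1.9852,2.9802) (cross=14.707)
ex = (C−B)/|BC| = (0.7424,0.6700); ey = (-0.6700,0.7424)
P = B + -2.33·ex + 0.94·ey = (-2.6015,0.1071)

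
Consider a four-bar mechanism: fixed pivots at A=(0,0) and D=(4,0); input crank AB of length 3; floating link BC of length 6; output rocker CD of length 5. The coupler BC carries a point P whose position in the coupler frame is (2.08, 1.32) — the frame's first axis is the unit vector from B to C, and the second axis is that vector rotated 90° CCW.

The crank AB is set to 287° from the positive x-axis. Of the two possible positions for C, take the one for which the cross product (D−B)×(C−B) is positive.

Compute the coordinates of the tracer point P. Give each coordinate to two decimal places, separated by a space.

-0.71 -0.99

A=(0,0), D=(4.00,0)
B = A + 3.00·(cos287°, sin287°) = (0.8771, -2.8689)
|BD| = 4.2406
circle(B,6.00) ∩ circle(D,5.00): a=3.4173, h=4.9317
  candidates: C₊=(0.0572,3.0748) cross=20.914; C₋=(6.7301,-4.1888) cross=-20.914
  mode + wants cross > 0 → take C=(0.0572,3.0748) (cross=20.914)
ex = (C−B)/|BC| = (-0.1367,0.9906); ey = (-0.9906,-0.1367)
P = B + 2.08·ex + 1.32·ey = (-0.7147,-0.9888)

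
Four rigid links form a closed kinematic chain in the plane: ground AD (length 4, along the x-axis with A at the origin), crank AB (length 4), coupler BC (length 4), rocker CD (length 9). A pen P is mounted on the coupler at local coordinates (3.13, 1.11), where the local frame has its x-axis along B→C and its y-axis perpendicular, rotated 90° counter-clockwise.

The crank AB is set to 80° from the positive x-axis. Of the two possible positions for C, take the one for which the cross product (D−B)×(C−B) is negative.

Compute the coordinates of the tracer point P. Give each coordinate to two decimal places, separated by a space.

-2.58 4.52

A=(0,0), D=(4.00,0)
B = A + 4.00·(cos80°, sin80°) = (0.6946, 3.9392)
|BD| = 5.1423
circle(B,4.00) ∩ circle(D,9.00): a=-3.7490, h=1.3947
  candidates: C₊=(-0.6468,7.7076) cross=7.172; C₋=(-2.7836,5.9146) cross=-7.172
  mode - wants cross < 0 → take C=(-2.7836,5.9146) (cross=-7.172)
ex = (C−B)/|BC| = (-0.8695,0.4938); ey = (-0.4938,-0.8695)
P = B + 3.13·ex + 1.11·ey = (-2.5753,4.5198)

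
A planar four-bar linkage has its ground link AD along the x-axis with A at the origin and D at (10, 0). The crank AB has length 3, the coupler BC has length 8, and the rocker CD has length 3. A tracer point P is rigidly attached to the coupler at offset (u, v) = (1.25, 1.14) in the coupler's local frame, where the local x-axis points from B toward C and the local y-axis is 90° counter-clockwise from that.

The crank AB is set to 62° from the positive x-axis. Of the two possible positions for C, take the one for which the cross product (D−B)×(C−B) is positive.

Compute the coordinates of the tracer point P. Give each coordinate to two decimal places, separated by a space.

A=(0,0), D=(10.00,0)
B = A + 3.00·(cos62°, sin62°) = (1.4084, 2.6488)
|BD| = 8.9906
circle(B,8.00) ∩ circle(D,3.00): a=7.5541, h=2.6337
  candidates: C₊=(9.4031,2.9400) cross=23.678; C₋=(7.8512,-2.0935) cross=-23.678
  mode + wants cross > 0 → take C=(9.4031,2.9400) (cross=23.678)
ex = (C−B)/|BC| = (0.9993,0.0364); ey = (-0.0364,0.9993)
P = B + 1.25·ex + 1.14·ey = (2.6161,3.8336)

2.62 3.83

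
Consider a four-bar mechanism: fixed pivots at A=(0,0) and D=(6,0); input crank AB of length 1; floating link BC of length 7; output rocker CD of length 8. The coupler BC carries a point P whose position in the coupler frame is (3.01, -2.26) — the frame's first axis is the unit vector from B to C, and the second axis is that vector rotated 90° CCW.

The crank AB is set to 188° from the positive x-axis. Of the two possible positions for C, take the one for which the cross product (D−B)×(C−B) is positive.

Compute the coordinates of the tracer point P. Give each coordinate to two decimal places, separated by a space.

2.13 1.96

A=(0,0), D=(6.00,0)
B = A + 1.00·(cos188°, sin188°) = (-0.9903, -0.1392)
|BD| = 6.9917
circle(B,7.00) ∩ circle(D,8.00): a=2.4231, h=6.5672
  candidates: C₊=(1.3016,6.4750) cross=45.916; C₋=(1.5631,-6.6569) cross=-45.916
  mode + wants cross > 0 → take C=(1.3016,6.4750) (cross=45.916)
ex = (C−B)/|BC| = (0.3274,0.9449); ey = (-0.9449,0.3274)
P = B + 3.01·ex + -2.26·ey = (2.1307,1.9650)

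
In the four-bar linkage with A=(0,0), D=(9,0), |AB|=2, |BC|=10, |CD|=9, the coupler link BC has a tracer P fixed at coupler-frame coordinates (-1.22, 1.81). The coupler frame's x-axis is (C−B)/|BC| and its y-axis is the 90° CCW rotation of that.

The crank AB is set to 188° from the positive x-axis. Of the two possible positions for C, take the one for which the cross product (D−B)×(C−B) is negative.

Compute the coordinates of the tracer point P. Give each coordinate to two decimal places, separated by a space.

-1.41 1.83

A=(0,0), D=(9.00,0)
B = A + 2.00·(cos188°, sin188°) = (-1.9805, -0.2783)
|BD| = 10.9841
circle(B,10.00) ∩ circle(D,9.00): a=6.3569, h=7.7194
  candidates: C₊=(4.1787,7.5997) cross=84.791; C₋=(4.5700,-7.8342) cross=-84.791
  mode - wants cross < 0 → take C=(4.5700,-7.8342) (cross=-84.791)
ex = (C−B)/|BC| = (0.6550,-0.7556); ey = (0.7556,0.6550)
P = B + -1.22·ex + 1.81·ey = (-1.4121,1.8291)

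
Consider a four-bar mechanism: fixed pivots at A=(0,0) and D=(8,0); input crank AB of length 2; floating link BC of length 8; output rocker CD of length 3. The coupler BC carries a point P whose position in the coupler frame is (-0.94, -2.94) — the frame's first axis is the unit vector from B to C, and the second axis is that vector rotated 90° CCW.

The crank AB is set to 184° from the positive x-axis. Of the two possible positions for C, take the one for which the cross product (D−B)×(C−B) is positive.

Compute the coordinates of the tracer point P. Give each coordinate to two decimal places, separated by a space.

-2.13 -3.22

A=(0,0), D=(8.00,0)
B = A + 2.00·(cos184°, sin184°) = (-1.9951, -0.1395)
|BD| = 9.9961
circle(B,8.00) ∩ circle(D,3.00): a=7.7491, h=1.9877
  candidates: C₊=(5.7255,1.9562) cross=19.870; C₋=(5.7810,-2.0189) cross=-19.870
  mode + wants cross > 0 → take C=(5.7255,1.9562) (cross=19.870)
ex = (C−B)/|BC| = (0.9651,0.2620); ey = (-0.2620,0.9651)
P = B + -0.94·ex + -2.94·ey = (-2.1321,-3.2231)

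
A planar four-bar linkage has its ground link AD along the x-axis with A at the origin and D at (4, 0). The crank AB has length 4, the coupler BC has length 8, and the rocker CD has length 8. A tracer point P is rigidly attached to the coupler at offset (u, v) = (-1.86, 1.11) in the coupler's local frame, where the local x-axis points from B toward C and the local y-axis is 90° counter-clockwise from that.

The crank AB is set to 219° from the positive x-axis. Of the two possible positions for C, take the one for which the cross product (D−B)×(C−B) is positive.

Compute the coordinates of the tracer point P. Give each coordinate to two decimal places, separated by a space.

A=(0,0), D=(4.00,0)
B = A + 4.00·(cos219°, sin219°) = (-3.1086, -2.5173)
|BD| = 7.5411
circle(B,8.00) ∩ circle(D,8.00): a=3.7706, h=7.0557
  candidates: C₊=(-1.9095,5.3924) cross=53.208; C₋=(2.8009,-7.9096) cross=-53.208
  mode + wants cross > 0 → take C=(-1.9095,5.3924) (cross=53.208)
ex = (C−B)/|BC| = (0.1499,0.9887); ey = (-0.9887,0.1499)
P = B + -1.86·ex + 1.11·ey = (-4.4848,-4.1899)

-4.48 -4.19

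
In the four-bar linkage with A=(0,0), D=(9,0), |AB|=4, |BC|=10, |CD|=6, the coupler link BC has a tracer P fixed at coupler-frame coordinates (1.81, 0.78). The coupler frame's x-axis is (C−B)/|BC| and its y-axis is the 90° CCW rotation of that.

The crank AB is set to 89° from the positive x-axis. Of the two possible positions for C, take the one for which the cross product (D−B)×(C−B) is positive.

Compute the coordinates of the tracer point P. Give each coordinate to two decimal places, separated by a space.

A=(0,0), D=(9.00,0)
B = A + 4.00·(cos89°, sin89°) = (0.0698, 3.9994)
|BD| = 9.7849
circle(B,10.00) ∩ circle(D,6.00): a=8.1628, h=5.7766
  candidates: C₊=(9.8807,5.9350) cross=56.523; C₋=(5.1585,-4.6090) cross=-56.523
  mode + wants cross > 0 → take C=(9.8807,5.9350) (cross=56.523)
ex = (C−B)/|BC| = (0.9811,0.1936); ey = (-0.1936,0.9811)
P = B + 1.81·ex + 0.78·ey = (1.6946,5.1150)

1.69 5.11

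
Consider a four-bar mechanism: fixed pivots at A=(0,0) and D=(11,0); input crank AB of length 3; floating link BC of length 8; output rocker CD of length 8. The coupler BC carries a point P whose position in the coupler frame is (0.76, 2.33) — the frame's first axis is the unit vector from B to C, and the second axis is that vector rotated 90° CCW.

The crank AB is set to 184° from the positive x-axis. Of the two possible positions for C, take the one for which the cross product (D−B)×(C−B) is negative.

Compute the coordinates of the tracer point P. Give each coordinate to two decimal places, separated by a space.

-1.22 1.49

A=(0,0), D=(11.00,0)
B = A + 3.00·(cos184°, sin184°) = (-2.9927, -0.2093)
|BD| = 13.9943
circle(B,8.00) ∩ circle(D,8.00): a=6.9971, h=3.8782
  candidates: C₊=(3.9457,3.7731) cross=54.272; C₋=(4.0616,-3.9824) cross=-54.272
  mode - wants cross < 0 → take C=(4.0616,-3.9824) (cross=-54.272)
ex = (C−B)/|BC| = (0.8818,-0.4716); ey = (0.4716,0.8818)
P = B + 0.76·ex + 2.33·ey = (-1.2236,1.4869)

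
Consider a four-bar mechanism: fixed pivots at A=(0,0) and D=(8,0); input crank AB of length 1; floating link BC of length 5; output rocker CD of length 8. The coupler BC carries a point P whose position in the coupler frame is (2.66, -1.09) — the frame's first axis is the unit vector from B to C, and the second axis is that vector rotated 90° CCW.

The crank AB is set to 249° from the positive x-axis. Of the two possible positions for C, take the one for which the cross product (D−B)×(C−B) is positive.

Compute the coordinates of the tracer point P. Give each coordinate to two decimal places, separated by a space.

A=(0,0), D=(8.00,0)
B = A + 1.00·(cos249°, sin249°) = (-0.3584, -0.9336)
|BD| = 8.4103
circle(B,5.00) ∩ circle(D,8.00): a=1.8866, h=4.6304
  candidates: C₊=(1.0026,3.8776) cross=38.943; C₋=(2.0306,-5.3260) cross=-38.943
  mode + wants cross > 0 → take C=(1.0026,3.8776) (cross=38.943)
ex = (C−B)/|BC| = (0.2722,0.9622); ey = (-0.9622,0.2722)
P = B + 2.66·ex + -1.09·ey = (1.4145,1.3293)

1.41 1.33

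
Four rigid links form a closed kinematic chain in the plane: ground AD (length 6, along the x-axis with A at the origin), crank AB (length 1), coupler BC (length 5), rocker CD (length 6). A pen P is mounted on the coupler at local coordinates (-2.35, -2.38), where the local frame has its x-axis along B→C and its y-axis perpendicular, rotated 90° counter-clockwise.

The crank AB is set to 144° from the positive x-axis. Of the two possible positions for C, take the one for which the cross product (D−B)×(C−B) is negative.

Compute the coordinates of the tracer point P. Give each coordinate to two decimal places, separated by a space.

-3.99 1.63

A=(0,0), D=(6.00,0)
B = A + 1.00·(cos144°, sin144°) = (-0.8090, 0.5878)
|BD| = 6.8343
circle(B,5.00) ∩ circle(D,6.00): a=2.6124, h=4.2633
  candidates: C₊=(2.1604,4.6106) cross=29.137; C₋=(1.4271,-3.8843) cross=-29.137
  mode - wants cross < 0 → take C=(1.4271,-3.8843) (cross=-29.137)
ex = (C−B)/|BC| = (0.4472,-0.8944); ey = (0.8944,0.4472)
P = B + -2.35·ex + -2.38·ey = (-3.9887,1.6253)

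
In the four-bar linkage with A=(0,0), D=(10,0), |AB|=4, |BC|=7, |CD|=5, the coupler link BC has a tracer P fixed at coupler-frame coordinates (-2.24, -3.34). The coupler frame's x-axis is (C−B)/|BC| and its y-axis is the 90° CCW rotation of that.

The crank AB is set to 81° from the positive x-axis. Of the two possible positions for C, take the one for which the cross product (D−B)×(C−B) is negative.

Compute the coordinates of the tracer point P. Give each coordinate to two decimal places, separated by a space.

-3.37 3.47

A=(0,0), D=(10.00,0)
B = A + 4.00·(cos81°, sin81°) = (0.6257, 3.9508)
|BD| = 10.1728
circle(B,7.00) ∩ circle(D,5.00): a=6.2660, h=3.1204
  candidates: C₊=(7.6118,4.3928) cross=31.744; C₋=(5.1880,-1.3583) cross=-31.744
  mode - wants cross < 0 → take C=(5.1880,-1.3583) (cross=-31.744)
ex = (C−B)/|BC| = (0.6518,-0.7584); ey = (0.7584,0.6518)
P = B + -2.24·ex + -3.34·ey = (-3.3673,3.4728)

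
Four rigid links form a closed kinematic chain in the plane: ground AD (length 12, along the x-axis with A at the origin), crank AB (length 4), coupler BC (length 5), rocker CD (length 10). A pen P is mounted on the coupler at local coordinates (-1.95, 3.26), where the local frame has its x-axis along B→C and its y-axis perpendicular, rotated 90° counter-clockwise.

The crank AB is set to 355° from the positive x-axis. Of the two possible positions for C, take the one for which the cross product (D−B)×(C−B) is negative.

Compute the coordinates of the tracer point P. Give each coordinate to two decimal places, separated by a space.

A=(0,0), D=(12.00,0)
B = A + 4.00·(cos355°, sin355°) = (3.9848, -0.3486)
|BD| = 8.0228
circle(B,5.00) ∩ circle(D,10.00): a=-0.6628, h=4.9559
  candidates: C₊=(3.1073,4.5738) cross=39.760; C₋=(3.5380,-5.3286) cross=-39.760
  mode - wants cross < 0 → take C=(3.5380,-5.3286) (cross=-39.760)
ex = (C−B)/|BC| = (-0.0894,-0.9960); ey = (0.9960,-0.0894)
P = B + -1.95·ex + 3.26·ey = (7.4060,1.3023)

7.41 1.30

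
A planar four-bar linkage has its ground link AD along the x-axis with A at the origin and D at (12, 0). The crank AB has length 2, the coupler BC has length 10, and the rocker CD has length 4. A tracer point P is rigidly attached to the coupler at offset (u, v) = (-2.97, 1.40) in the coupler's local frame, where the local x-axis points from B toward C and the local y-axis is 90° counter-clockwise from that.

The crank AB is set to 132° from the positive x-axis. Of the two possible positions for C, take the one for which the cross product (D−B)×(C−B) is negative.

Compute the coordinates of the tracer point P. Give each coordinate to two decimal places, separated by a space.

A=(0,0), D=(12.00,0)
B = A + 2.00·(cos132°, sin132°) = (-1.3383, 1.4863)
|BD| = 13.4208
circle(B,10.00) ∩ circle(D,4.00): a=9.8399, h=1.7824
  candidates: C₊=(8.6385,2.1680) cross=23.921; C₋=(8.2437,-1.3748) cross=-23.921
  mode - wants cross < 0 → take C=(8.2437,-1.3748) (cross=-23.921)
ex = (C−B)/|BC| = (0.9582,-0.2861); ey = (0.2861,0.9582)
P = B + -2.97·ex + 1.40·ey = (-3.7835,3.6775)

-3.78 3.68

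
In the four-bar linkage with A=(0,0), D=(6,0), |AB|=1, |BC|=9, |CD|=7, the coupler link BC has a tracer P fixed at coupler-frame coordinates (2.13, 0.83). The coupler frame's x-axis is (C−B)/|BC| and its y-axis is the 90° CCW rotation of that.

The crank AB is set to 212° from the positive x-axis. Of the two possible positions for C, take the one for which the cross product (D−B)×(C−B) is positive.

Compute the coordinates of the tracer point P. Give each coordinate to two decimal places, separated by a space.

-0.29 1.69

A=(0,0), D=(6.00,0)
B = A + 1.00·(cos212°, sin212°) = (-0.8480, -0.5299)
|BD| = 6.8685
circle(B,9.00) ∩ circle(D,7.00): a=5.7637, h=6.9123
  candidates: C₊=(4.3652,6.8064) cross=47.477; C₋=(5.4318,-6.9769) cross=-47.477
  mode + wants cross > 0 → take C=(4.3652,6.8064) (cross=47.477)
ex = (C−B)/|BC| = (0.5793,0.8151); ey = (-0.8151,0.5793)
P = B + 2.13·ex + 0.83·ey = (-0.2908,1.6871)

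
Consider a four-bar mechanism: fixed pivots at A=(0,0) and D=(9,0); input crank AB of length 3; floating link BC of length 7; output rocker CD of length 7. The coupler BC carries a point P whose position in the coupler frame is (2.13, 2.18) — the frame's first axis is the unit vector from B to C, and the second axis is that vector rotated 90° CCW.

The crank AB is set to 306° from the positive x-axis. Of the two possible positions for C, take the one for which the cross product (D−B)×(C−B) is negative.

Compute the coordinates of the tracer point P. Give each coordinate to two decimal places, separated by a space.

4.79 -2.04

A=(0,0), D=(9.00,0)
B = A + 3.00·(cos306°, sin306°) = (1.7634, -2.4271)
|BD| = 7.6328
circle(B,7.00) ∩ circle(D,7.00): a=3.8164, h=5.8681
  candidates: C₊=(3.5157,4.3501) cross=44.790; C₋=(7.2476,-6.7771) cross=-44.790
  mode - wants cross < 0 → take C=(7.2476,-6.7771) (cross=-44.790)
ex = (C−B)/|BC| = (0.7835,-0.6214); ey = (0.6214,0.7835)
P = B + 2.13·ex + 2.18·ey = (4.7869,-2.0428)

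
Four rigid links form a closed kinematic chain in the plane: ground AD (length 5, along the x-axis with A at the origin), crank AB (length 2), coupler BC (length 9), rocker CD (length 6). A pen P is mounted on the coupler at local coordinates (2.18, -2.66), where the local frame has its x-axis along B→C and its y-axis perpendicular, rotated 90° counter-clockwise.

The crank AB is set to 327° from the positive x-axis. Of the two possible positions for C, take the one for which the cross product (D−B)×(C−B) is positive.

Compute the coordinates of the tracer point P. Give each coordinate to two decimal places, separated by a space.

A=(0,0), D=(5.00,0)
B = A + 2.00·(cos327°, sin327°) = (1.6773, -1.0893)
|BD| = 3.4967
circle(B,9.00) ∩ circle(D,6.00): a=8.1831, h=3.7467
  candidates: C₊=(8.2860,5.0202) cross=13.101; C₋=(10.6204,-2.1003) cross=-13.101
  mode + wants cross > 0 → take C=(8.2860,5.0202) (cross=13.101)
ex = (C−B)/|BC| = (0.7343,0.6788); ey = (-0.6788,0.7343)
P = B + 2.18·ex + -2.66·ey = (5.0838,-1.5627)

5.08 -1.56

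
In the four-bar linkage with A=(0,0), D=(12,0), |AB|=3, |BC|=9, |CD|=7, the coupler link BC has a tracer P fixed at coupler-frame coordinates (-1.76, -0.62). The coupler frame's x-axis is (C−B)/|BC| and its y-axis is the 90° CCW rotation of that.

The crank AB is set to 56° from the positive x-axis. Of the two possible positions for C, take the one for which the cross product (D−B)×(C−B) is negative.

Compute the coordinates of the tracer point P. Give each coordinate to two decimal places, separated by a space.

0.15 3.56

A=(0,0), D=(12.00,0)
B = A + 3.00·(cos56°, sin56°) = (1.6776, 2.4871)
|BD| = 10.6178
circle(B,9.00) ∩ circle(D,7.00): a=6.8158, h=5.8775
  candidates: C₊=(9.6805,6.6045) cross=62.406; C₋=(6.9270,-4.8234) cross=-62.406
  mode - wants cross < 0 → take C=(6.9270,-4.8234) (cross=-62.406)
ex = (C−B)/|BC| = (0.5833,-0.8123); ey = (0.8123,0.5833)
P = B + -1.76·ex + -0.62·ey = (0.1474,3.5551)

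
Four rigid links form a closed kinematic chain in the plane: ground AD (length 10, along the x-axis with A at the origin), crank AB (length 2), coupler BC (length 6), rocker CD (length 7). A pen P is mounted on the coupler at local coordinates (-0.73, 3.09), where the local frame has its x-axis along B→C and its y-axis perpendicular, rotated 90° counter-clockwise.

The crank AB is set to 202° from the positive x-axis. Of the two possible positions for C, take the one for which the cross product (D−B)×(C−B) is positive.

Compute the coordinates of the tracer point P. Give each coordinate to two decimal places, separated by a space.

-4.02 1.58

A=(0,0), D=(10.00,0)
B = A + 2.00·(cos202°, sin202°) = (-1.8544, -0.7492)
|BD| = 11.8780
circle(B,6.00) ∩ circle(D,7.00): a=5.3918, h=2.6322
  candidates: C₊=(3.3606,2.2179) cross=31.266; C₋=(3.6927,-3.0361) cross=-31.266
  mode + wants cross > 0 → take C=(3.3606,2.2179) (cross=31.266)
ex = (C−B)/|BC| = (0.8692,0.4945); ey = (-0.4945,0.8692)
P = B + -0.73·ex + 3.09·ey = (-4.0169,1.5755)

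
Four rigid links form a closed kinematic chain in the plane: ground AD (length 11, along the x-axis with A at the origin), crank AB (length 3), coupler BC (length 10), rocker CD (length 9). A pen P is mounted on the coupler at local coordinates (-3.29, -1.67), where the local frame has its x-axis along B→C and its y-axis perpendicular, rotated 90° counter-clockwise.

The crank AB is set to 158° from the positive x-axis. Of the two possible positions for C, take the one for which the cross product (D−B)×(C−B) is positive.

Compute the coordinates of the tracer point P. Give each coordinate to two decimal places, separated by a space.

A=(0,0), D=(11.00,0)
B = A + 3.00·(cos158°, sin158°) = (-2.7816, 1.1238)
|BD| = 13.8273
circle(B,10.00) ∩ circle(D,9.00): a=7.6007, h=6.4984
  candidates: C₊=(5.3222,6.9830) cross=89.856; C₋=(4.2658,-5.9708) cross=-89.856
  mode + wants cross > 0 → take C=(5.3222,6.9830) (cross=89.856)
ex = (C−B)/|BC| = (0.8104,0.5859); ey = (-0.5859,0.8104)
P = B + -3.29·ex + -1.67·ey = (-4.4692,-2.1572)

-4.47 -2.16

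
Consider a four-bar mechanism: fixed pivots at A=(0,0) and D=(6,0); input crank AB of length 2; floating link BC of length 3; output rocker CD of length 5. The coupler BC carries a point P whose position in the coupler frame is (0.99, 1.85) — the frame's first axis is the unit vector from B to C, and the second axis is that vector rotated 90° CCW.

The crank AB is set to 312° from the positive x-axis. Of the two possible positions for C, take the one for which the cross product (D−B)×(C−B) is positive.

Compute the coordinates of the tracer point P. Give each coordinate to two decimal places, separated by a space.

A=(0,0), D=(6.00,0)
B = A + 2.00·(cos312°, sin312°) = (1.3383, -1.4863)
|BD| = 4.8929
circle(B,3.00) ∩ circle(D,5.00): a=0.8115, h=2.8882
  candidates: C₊=(1.2341,1.5119) cross=14.132; C₋=(2.9887,-3.9915) cross=-14.132
  mode + wants cross > 0 → take C=(1.2341,1.5119) (cross=14.132)
ex = (C−B)/|BC| = (-0.0347,0.9994); ey = (-0.9994,-0.0347)
P = B + 0.99·ex + 1.85·ey = (-0.5450,-0.5611)

-0.55 -0.56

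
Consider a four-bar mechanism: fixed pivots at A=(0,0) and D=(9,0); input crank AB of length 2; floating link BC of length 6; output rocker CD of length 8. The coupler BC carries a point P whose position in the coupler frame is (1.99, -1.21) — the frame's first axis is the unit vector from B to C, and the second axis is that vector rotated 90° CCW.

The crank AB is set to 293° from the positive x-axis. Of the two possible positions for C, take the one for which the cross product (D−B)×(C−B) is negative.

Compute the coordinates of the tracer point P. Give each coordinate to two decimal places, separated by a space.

A=(0,0), D=(9.00,0)
B = A + 2.00·(cos293°, sin293°) = (0.7815, -1.8410)
|BD| = 8.4222
circle(B,6.00) ∩ circle(D,8.00): a=2.5488, h=5.4317
  candidates: C₊=(2.0813,4.0165) cross=45.747; C₋=(4.4560,-6.5842) cross=-45.747
  mode - wants cross < 0 → take C=(4.4560,-6.5842) (cross=-45.747)
ex = (C−B)/|BC| = (0.6124,-0.7905); ey = (0.7905,0.6124)
P = B + 1.99·ex + -1.21·ey = (1.0436,-4.1552)

1.04 -4.16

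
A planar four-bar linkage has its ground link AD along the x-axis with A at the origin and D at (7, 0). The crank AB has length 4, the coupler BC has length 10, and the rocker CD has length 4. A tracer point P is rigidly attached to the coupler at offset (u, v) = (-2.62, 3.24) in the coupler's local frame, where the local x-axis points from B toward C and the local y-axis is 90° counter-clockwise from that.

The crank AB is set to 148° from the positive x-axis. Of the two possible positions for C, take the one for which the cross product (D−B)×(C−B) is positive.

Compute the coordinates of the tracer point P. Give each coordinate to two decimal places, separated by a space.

A=(0,0), D=(7.00,0)
B = A + 4.00·(cos148°, sin148°) = (-3.3922, 2.1197)
|BD| = 10.6062
circle(B,10.00) ∩ circle(D,4.00): a=9.2630, h=3.7678
  candidates: C₊=(6.4370,3.9602) cross=39.961; C₋=(4.9310,-3.4233) cross=-39.961
  mode + wants cross > 0 → take C=(6.4370,3.9602) (cross=39.961)
ex = (C−B)/|BC| = (0.9829,0.1841); ey = (-0.1841,0.9829)
P = B + -2.62·ex + 3.24·ey = (-6.5638,4.8221)

-6.56 4.82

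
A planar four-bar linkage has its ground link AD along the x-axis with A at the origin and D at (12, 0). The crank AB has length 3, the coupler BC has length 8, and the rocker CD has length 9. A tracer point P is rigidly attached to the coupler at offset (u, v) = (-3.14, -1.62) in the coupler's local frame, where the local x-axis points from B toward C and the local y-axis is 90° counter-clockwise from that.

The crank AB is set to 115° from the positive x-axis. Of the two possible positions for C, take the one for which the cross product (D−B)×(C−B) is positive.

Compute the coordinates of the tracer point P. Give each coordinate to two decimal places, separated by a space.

A=(0,0), D=(12.00,0)
B = A + 3.00·(cos115°, sin115°) = (-1.2679, 2.7189)
|BD| = 13.5436
circle(B,8.00) ∩ circle(D,9.00): a=6.1442, h=5.1234
  candidates: C₊=(5.7798,6.5045) cross=69.389; C₋=(3.7227,-3.5336) cross=-69.389
  mode + wants cross > 0 → take C=(5.7798,6.5045) (cross=69.389)
ex = (C−B)/|BC| = (0.8810,0.4732); ey = (-0.4732,0.8810)
P = B + -3.14·ex + -1.62·ey = (-3.2675,-0.1941)

-3.27 -0.19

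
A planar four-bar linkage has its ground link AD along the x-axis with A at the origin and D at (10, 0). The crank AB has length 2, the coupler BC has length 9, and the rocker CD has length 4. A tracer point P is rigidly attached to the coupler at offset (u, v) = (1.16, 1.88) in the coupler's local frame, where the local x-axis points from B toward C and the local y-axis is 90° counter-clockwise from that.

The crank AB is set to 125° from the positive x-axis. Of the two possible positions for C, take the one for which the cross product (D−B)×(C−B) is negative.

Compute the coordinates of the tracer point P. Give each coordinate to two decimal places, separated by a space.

A=(0,0), D=(10.00,0)
B = A + 2.00·(cos125°, sin125°) = (-1.1472, 1.6383)
|BD| = 11.2669
circle(B,9.00) ∩ circle(D,4.00): a=8.5180, h=2.9058
  candidates: C₊=(7.7028,3.2746) cross=32.739; C₋=(6.8578,-2.4752) cross=-32.739
  mode - wants cross < 0 → take C=(6.8578,-2.4752) (cross=-32.739)
ex = (C−B)/|BC| = (0.8894,-0.4571); ey = (0.4571,0.8894)
P = B + 1.16·ex + 1.88·ey = (0.7439,2.7803)

0.74 2.78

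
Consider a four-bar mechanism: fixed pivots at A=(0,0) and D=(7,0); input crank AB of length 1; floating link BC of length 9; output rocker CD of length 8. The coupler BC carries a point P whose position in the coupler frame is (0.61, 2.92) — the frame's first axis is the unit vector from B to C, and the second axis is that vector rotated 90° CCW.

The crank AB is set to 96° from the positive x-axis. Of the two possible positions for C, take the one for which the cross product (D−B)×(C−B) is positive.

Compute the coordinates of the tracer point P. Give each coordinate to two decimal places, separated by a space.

A=(0,0), D=(7.00,0)
B = A + 1.00·(cos96°, sin96°) = (-0.1045, 0.9945)
|BD| = 7.1738
circle(B,9.00) ∩ circle(D,8.00): a=4.7718, h=7.6309
  candidates: C₊=(5.6790,7.8902) cross=54.742; C₋=(3.5633,-7.2242) cross=-54.742
  mode + wants cross > 0 → take C=(5.6790,7.8902) (cross=54.742)
ex = (C−B)/|BC| = (0.6426,0.7662); ey = (-0.7662,0.6426)
P = B + 0.61·ex + 2.92·ey = (-1.9498,3.3383)

-1.95 3.34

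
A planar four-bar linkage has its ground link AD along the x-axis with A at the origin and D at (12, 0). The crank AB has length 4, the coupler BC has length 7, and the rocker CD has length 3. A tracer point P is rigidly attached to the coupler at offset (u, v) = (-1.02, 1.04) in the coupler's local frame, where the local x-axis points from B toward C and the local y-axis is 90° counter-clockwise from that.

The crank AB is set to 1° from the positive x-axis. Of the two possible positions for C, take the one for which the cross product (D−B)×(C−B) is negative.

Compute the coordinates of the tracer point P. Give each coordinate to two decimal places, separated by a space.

3.45 1.42

A=(0,0), D=(12.00,0)
B = A + 4.00·(cos1°, sin1°) = (3.9994, 0.0698)
|BD| = 8.0009
circle(B,7.00) ∩ circle(D,3.00): a=6.5002, h=2.5976
  candidates: C₊=(10.5220,2.6106) cross=20.784; C₋=(10.4766,-2.5845) cross=-20.784
  mode - wants cross < 0 → take C=(10.4766,-2.5845) (cross=-20.784)
ex = (C−B)/|BC| = (0.9253,-0.3792); ey = (0.3792,0.9253)
P = B + -1.02·ex + 1.04·ey = (3.4499,1.4189)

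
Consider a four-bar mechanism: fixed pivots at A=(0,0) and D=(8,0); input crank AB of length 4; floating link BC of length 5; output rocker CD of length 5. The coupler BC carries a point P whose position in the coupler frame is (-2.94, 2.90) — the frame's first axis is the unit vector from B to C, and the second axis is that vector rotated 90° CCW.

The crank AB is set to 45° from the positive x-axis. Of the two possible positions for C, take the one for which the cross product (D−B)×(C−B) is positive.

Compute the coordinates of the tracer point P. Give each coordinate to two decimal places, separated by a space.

A=(0,0), D=(8.00,0)
B = A + 4.00·(cos45°, sin45°) = (2.8284, 2.8284)
|BD| = 5.8945
circle(B,5.00) ∩ circle(D,5.00): a=2.9473, h=4.0390
  candidates: C₊=(7.3523,4.9579) cross=23.808; C₋=(3.4761,-2.1294) cross=-23.808
  mode + wants cross > 0 → take C=(7.3523,4.9579) (cross=23.808)
ex = (C−B)/|BC| = (0.9048,0.4259); ey = (-0.4259,0.9048)
P = B + -2.94·ex + 2.90·ey = (-1.0667,4.2002)

-1.07 4.20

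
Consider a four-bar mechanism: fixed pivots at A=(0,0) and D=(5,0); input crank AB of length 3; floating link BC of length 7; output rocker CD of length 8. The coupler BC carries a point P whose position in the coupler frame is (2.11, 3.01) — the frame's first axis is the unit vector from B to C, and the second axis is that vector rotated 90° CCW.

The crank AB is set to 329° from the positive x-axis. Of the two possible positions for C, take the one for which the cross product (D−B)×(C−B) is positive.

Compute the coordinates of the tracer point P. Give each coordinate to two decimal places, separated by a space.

-1.08 -1.99

A=(0,0), D=(5.00,0)
B = A + 3.00·(cos329°, sin329°) = (2.5715, -1.5451)
|BD| = 2.8784
circle(B,7.00) ∩ circle(D,8.00): a=-1.1665, h=6.9021
  candidates: C₊=(-2.1177,3.6521) cross=19.867; C₋=(5.2924,-7.9947) cross=-19.867
  mode + wants cross > 0 → take C=(-2.1177,3.6521) (cross=19.867)
ex = (C−B)/|BC| = (-0.6699,0.7425); ey = (-0.7425,-0.6699)
P = B + 2.11·ex + 3.01·ey = (-1.0768,-1.9949)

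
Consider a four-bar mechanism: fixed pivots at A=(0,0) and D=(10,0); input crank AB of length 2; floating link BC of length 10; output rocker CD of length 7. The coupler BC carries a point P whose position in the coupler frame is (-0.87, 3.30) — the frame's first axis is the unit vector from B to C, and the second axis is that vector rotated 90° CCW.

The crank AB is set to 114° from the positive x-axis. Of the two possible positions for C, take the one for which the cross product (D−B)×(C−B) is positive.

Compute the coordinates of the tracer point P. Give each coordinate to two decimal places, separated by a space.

A=(0,0), D=(10.00,0)
B = A + 2.00·(cos114°, sin114°) = (-0.8135, 1.8271)
|BD| = 10.9667
circle(B,10.00) ∩ circle(D,7.00): a=7.8086, h=6.2471
  candidates: C₊=(7.9268,6.6859) cross=68.510; C₋=(5.8452,-5.6336) cross=-68.510
  mode + wants cross > 0 → take C=(7.9268,6.6859) (cross=68.510)
ex = (C−B)/|BC| = (0.8740,0.4859); ey = (-0.4859,0.8740)
P = B + -0.87·ex + 3.30·ey = (-3.1773,4.2886)

-3.18 4.29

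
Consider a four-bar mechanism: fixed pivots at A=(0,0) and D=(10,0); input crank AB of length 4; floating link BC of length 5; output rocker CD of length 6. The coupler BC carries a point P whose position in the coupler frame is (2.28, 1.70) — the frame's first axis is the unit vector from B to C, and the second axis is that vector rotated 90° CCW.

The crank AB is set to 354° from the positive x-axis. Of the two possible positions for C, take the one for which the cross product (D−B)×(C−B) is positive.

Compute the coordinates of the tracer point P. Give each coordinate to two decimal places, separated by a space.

A=(0,0), D=(10.00,0)
B = A + 4.00·(cos354°, sin354°) = (3.9781, -0.4181)
|BD| = 6.0364
circle(B,5.00) ∩ circle(D,6.00): a=2.1071, h=4.5343
  candidates: C₊=(5.7660,4.2513) cross=27.371; C₋=(6.3942,-4.7956) cross=-27.371
  mode + wants cross > 0 → take C=(5.7660,4.2513) (cross=27.371)
ex = (C−B)/|BC| = (0.3576,0.9339); ey = (-0.9339,0.3576)
P = B + 2.28·ex + 1.70·ey = (3.2058,2.3190)

3.21 2.32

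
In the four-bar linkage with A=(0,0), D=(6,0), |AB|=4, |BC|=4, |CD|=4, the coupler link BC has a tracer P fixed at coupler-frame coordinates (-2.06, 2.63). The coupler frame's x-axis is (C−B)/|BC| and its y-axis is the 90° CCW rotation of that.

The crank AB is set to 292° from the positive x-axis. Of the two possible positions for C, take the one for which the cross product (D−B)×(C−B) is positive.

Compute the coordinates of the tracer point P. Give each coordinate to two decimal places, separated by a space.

A=(0,0), D=(6.00,0)
B = A + 4.00·(cos292°, sin292°) = (1.4984, -3.7087)
|BD| = 5.8326
circle(B,4.00) ∩ circle(D,4.00): a=2.9163, h=2.7378
  candidates: C₊=(2.0084,0.2586) cross=15.968; C₋=(5.4901,-3.9674) cross=-15.968
  mode + wants cross > 0 → take C=(2.0084,0.2586) (cross=15.968)
ex = (C−B)/|BC| = (0.1275,0.9918); ey = (-0.9918,0.1275)
P = B + -2.06·ex + 2.63·ey = (-1.3727,-5.4166)

-1.37 -5.42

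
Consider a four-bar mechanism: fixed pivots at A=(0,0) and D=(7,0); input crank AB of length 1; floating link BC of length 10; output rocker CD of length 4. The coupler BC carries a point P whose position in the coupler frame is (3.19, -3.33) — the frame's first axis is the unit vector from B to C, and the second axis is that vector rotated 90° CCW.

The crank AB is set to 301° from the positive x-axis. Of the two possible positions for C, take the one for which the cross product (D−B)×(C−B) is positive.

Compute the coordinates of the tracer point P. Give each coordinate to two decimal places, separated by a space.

A=(0,0), D=(7.00,0)
B = A + 1.00·(cos301°, sin301°) = (0.5150, -0.8572)
|BD| = 6.5414
circle(B,10.00) ∩ circle(D,4.00): a=9.6914, h=2.4653
  candidates: C₊=(9.7998,2.8568) cross=16.126; C₋=(10.4459,-2.0312) cross=-16.126
  mode + wants cross > 0 → take C=(9.7998,2.8568) (cross=16.126)
ex = (C−B)/|BC| = (0.9285,0.3714); ey = (-0.3714,0.9285)
P = B + 3.19·ex + -3.33·ey = (4.7136,-2.7642)

4.71 -2.76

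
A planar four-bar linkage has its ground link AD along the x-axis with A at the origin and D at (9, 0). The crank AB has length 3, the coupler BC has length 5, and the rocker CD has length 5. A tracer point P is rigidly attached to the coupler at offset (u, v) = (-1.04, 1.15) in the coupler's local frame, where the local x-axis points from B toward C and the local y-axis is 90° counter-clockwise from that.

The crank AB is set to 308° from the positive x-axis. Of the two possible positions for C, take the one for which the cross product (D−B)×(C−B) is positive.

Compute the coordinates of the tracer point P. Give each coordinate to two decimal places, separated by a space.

A=(0,0), D=(9.00,0)
B = A + 3.00·(cos308°, sin308°) = (1.8470, -2.3640)
|BD| = 7.5335
circle(B,5.00) ∩ circle(D,5.00): a=3.7668, h=3.2881
  candidates: C₊=(4.3917,1.9400) cross=24.771; C₋=(6.4553,-4.3040) cross=-24.771
  mode + wants cross > 0 → take C=(4.3917,1.9400) (cross=24.771)
ex = (C−B)/|BC| = (0.5089,0.8608); ey = (-0.8608,0.5089)
P = B + -1.04·ex + 1.15·ey = (0.3278,-2.6740)

0.33 -2.67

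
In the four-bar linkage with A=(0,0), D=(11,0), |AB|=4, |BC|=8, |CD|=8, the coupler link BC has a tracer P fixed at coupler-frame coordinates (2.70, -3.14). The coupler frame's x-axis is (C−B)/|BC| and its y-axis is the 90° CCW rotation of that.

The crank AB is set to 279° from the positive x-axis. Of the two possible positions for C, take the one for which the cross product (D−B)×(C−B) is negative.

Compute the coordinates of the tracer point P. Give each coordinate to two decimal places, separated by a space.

1.73 -7.94

A=(0,0), D=(11.00,0)
B = A + 4.00·(cos279°, sin279°) = (0.6257, -3.9508)
|BD| = 11.1011
circle(B,8.00) ∩ circle(D,8.00): a=5.5505, h=5.7612
  candidates: C₊=(3.7625,3.4086) cross=63.956; C₋=(7.8632,-7.3594) cross=-63.956
  mode - wants cross < 0 → take C=(7.8632,-7.3594) (cross=-63.956)
ex = (C−B)/|BC| = (0.9047,-0.4261); ey = (0.4261,0.9047)
P = B + 2.70·ex + -3.14·ey = (1.7305,-7.9419)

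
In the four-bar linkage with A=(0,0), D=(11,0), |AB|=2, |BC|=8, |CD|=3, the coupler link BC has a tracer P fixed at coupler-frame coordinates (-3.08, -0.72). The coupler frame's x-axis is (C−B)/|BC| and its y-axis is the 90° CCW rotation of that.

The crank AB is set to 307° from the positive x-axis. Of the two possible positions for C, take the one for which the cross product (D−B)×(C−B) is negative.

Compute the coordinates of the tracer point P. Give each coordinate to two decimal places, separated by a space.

-1.93 -2.01

A=(0,0), D=(11.00,0)
B = A + 2.00·(cos307°, sin307°) = (1.2036, -1.5973)
|BD| = 9.9257
circle(B,8.00) ∩ circle(D,3.00): a=7.7334, h=2.0479
  candidates: C₊=(8.5067,1.6684) cross=20.327; C₋=(9.1658,-2.3740) cross=-20.327
  mode - wants cross < 0 → take C=(9.1658,-2.3740) (cross=-20.327)
ex = (C−B)/|BC| = (0.9953,-0.0971); ey = (0.0971,0.9953)
P = B + -3.08·ex + -0.72·ey = (-1.9317,-2.0148)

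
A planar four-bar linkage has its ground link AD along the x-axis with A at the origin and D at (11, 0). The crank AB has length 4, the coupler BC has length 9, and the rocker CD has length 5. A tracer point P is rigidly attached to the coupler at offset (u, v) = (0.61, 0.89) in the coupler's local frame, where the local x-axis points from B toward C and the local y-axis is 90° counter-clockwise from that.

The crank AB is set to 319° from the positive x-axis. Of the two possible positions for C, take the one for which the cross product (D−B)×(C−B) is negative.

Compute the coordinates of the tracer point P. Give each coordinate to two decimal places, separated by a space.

3.84 -1.92

A=(0,0), D=(11.00,0)
B = A + 4.00·(cos319°, sin319°) = (3.0188, -2.6242)
|BD| = 8.4015
circle(B,9.00) ∩ circle(D,5.00): a=7.5335, h=4.9241
  candidates: C₊=(8.6374,4.4066) cross=41.370; C₋=(11.7134,-4.9488) cross=-41.370
  mode - wants cross < 0 → take C=(11.7134,-4.9488) (cross=-41.370)
ex = (C−B)/|BC| = (0.9661,-0.2583); ey = (0.2583,0.9661)
P = B + 0.61·ex + 0.89·ey = (3.8380,-1.9220)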